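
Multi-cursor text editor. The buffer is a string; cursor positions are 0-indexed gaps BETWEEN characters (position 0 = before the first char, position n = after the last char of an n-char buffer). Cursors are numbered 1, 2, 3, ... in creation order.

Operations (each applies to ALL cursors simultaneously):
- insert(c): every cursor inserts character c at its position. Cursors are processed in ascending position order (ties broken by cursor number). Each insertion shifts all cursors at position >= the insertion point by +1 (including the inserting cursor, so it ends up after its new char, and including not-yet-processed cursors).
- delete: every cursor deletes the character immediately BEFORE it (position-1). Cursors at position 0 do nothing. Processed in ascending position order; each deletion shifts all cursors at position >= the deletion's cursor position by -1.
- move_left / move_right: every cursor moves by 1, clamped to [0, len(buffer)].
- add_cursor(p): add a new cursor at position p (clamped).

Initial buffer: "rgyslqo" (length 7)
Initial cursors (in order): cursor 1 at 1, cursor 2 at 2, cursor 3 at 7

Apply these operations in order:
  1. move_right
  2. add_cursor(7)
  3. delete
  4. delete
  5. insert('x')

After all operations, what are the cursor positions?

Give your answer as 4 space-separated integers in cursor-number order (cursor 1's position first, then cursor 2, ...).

After op 1 (move_right): buffer="rgyslqo" (len 7), cursors c1@2 c2@3 c3@7, authorship .......
After op 2 (add_cursor(7)): buffer="rgyslqo" (len 7), cursors c1@2 c2@3 c3@7 c4@7, authorship .......
After op 3 (delete): buffer="rsl" (len 3), cursors c1@1 c2@1 c3@3 c4@3, authorship ...
After op 4 (delete): buffer="" (len 0), cursors c1@0 c2@0 c3@0 c4@0, authorship 
After op 5 (insert('x')): buffer="xxxx" (len 4), cursors c1@4 c2@4 c3@4 c4@4, authorship 1234

Answer: 4 4 4 4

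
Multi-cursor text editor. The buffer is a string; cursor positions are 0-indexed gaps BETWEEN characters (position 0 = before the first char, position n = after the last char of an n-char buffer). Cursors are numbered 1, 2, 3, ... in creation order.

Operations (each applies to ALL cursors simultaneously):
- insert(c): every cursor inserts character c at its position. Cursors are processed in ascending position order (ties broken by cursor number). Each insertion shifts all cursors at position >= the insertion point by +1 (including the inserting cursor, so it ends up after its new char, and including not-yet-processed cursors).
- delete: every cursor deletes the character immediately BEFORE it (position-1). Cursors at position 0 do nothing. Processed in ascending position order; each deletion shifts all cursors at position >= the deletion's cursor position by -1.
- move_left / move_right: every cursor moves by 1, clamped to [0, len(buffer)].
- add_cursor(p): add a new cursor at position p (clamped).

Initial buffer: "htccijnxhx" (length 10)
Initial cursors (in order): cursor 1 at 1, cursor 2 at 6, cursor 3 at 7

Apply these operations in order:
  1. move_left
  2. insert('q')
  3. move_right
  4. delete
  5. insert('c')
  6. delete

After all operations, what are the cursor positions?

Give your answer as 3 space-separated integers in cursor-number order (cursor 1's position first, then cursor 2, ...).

Answer: 1 6 7

Derivation:
After op 1 (move_left): buffer="htccijnxhx" (len 10), cursors c1@0 c2@5 c3@6, authorship ..........
After op 2 (insert('q')): buffer="qhtcciqjqnxhx" (len 13), cursors c1@1 c2@7 c3@9, authorship 1.....2.3....
After op 3 (move_right): buffer="qhtcciqjqnxhx" (len 13), cursors c1@2 c2@8 c3@10, authorship 1.....2.3....
After op 4 (delete): buffer="qtcciqqxhx" (len 10), cursors c1@1 c2@6 c3@7, authorship 1....23...
After op 5 (insert('c')): buffer="qctcciqcqcxhx" (len 13), cursors c1@2 c2@8 c3@10, authorship 11....2233...
After op 6 (delete): buffer="qtcciqqxhx" (len 10), cursors c1@1 c2@6 c3@7, authorship 1....23...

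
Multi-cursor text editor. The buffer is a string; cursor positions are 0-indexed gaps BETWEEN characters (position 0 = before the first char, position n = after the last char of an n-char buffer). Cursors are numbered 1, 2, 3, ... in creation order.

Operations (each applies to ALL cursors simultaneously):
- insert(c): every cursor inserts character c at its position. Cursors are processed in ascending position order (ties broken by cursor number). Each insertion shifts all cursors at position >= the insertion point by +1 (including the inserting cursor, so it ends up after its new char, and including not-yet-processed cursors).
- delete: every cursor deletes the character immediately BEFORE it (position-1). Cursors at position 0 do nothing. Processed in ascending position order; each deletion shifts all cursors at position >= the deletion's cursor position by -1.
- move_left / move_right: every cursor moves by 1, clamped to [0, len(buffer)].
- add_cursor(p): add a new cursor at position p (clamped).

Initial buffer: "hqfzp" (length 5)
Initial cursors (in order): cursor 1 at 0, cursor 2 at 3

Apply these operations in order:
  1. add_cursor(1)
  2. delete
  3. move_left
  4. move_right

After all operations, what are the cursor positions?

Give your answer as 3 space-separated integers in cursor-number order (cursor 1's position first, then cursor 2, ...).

After op 1 (add_cursor(1)): buffer="hqfzp" (len 5), cursors c1@0 c3@1 c2@3, authorship .....
After op 2 (delete): buffer="qzp" (len 3), cursors c1@0 c3@0 c2@1, authorship ...
After op 3 (move_left): buffer="qzp" (len 3), cursors c1@0 c2@0 c3@0, authorship ...
After op 4 (move_right): buffer="qzp" (len 3), cursors c1@1 c2@1 c3@1, authorship ...

Answer: 1 1 1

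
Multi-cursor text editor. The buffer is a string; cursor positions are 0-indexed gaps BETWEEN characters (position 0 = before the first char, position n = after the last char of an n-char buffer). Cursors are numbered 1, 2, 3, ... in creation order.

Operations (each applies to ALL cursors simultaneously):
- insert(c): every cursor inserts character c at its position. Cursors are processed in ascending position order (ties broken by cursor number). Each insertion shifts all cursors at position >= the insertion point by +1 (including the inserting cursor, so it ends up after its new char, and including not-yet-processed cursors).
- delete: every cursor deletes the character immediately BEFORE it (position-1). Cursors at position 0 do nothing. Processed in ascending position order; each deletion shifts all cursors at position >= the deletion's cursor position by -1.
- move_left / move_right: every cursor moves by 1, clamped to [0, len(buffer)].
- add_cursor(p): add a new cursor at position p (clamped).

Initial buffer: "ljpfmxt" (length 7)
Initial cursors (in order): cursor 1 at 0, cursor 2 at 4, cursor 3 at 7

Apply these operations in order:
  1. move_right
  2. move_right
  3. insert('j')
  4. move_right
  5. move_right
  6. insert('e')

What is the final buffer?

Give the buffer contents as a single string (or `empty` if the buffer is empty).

Answer: ljjpfemxjtjee

Derivation:
After op 1 (move_right): buffer="ljpfmxt" (len 7), cursors c1@1 c2@5 c3@7, authorship .......
After op 2 (move_right): buffer="ljpfmxt" (len 7), cursors c1@2 c2@6 c3@7, authorship .......
After op 3 (insert('j')): buffer="ljjpfmxjtj" (len 10), cursors c1@3 c2@8 c3@10, authorship ..1....2.3
After op 4 (move_right): buffer="ljjpfmxjtj" (len 10), cursors c1@4 c2@9 c3@10, authorship ..1....2.3
After op 5 (move_right): buffer="ljjpfmxjtj" (len 10), cursors c1@5 c2@10 c3@10, authorship ..1....2.3
After op 6 (insert('e')): buffer="ljjpfemxjtjee" (len 13), cursors c1@6 c2@13 c3@13, authorship ..1..1..2.323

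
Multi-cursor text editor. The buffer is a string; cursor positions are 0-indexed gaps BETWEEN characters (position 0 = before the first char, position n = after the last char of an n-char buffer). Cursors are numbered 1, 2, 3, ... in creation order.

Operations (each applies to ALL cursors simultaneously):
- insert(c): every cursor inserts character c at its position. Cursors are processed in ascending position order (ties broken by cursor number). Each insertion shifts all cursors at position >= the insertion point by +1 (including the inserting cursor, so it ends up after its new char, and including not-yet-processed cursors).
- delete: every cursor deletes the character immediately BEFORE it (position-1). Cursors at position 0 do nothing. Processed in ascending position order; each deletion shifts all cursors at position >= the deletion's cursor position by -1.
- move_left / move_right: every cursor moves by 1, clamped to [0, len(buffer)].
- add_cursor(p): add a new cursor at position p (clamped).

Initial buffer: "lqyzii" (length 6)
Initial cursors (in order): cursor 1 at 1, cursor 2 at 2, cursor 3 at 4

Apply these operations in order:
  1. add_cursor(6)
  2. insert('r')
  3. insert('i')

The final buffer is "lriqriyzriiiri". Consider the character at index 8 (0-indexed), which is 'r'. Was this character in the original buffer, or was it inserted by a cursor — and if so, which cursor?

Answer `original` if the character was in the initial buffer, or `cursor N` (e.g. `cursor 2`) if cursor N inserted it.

After op 1 (add_cursor(6)): buffer="lqyzii" (len 6), cursors c1@1 c2@2 c3@4 c4@6, authorship ......
After op 2 (insert('r')): buffer="lrqryzriir" (len 10), cursors c1@2 c2@4 c3@7 c4@10, authorship .1.2..3..4
After op 3 (insert('i')): buffer="lriqriyzriiiri" (len 14), cursors c1@3 c2@6 c3@10 c4@14, authorship .11.22..33..44
Authorship (.=original, N=cursor N): . 1 1 . 2 2 . . 3 3 . . 4 4
Index 8: author = 3

Answer: cursor 3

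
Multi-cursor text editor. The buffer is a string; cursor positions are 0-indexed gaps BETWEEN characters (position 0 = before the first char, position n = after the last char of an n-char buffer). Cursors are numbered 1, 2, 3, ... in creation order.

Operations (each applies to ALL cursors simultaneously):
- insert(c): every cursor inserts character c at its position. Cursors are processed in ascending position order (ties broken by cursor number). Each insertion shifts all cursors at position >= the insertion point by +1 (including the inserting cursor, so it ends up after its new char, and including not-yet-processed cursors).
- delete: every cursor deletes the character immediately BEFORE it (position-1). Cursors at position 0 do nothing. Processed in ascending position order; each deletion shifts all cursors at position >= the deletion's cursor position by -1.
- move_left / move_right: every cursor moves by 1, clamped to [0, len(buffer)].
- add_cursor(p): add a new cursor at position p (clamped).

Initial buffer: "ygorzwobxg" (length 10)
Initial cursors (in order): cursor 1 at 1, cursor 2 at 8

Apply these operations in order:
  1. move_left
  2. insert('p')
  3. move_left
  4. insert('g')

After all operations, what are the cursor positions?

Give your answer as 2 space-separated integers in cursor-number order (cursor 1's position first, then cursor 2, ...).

Answer: 1 10

Derivation:
After op 1 (move_left): buffer="ygorzwobxg" (len 10), cursors c1@0 c2@7, authorship ..........
After op 2 (insert('p')): buffer="pygorzwopbxg" (len 12), cursors c1@1 c2@9, authorship 1.......2...
After op 3 (move_left): buffer="pygorzwopbxg" (len 12), cursors c1@0 c2@8, authorship 1.......2...
After op 4 (insert('g')): buffer="gpygorzwogpbxg" (len 14), cursors c1@1 c2@10, authorship 11.......22...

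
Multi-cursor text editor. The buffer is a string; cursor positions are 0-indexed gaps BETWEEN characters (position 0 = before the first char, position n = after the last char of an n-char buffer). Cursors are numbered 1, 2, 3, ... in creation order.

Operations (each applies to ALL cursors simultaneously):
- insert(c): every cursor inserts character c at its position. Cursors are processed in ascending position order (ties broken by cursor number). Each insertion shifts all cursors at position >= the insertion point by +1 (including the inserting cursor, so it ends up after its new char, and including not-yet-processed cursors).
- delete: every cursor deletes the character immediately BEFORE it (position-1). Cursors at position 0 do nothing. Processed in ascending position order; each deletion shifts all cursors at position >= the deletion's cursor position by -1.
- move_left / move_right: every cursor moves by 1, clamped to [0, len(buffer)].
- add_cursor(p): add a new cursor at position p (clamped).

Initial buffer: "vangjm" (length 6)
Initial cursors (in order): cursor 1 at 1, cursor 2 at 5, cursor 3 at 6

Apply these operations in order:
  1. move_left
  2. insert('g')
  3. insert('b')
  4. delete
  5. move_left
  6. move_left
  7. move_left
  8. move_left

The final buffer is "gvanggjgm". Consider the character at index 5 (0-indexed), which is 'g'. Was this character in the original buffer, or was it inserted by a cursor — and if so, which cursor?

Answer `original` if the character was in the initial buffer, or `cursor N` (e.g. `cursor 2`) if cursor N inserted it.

Answer: cursor 2

Derivation:
After op 1 (move_left): buffer="vangjm" (len 6), cursors c1@0 c2@4 c3@5, authorship ......
After op 2 (insert('g')): buffer="gvanggjgm" (len 9), cursors c1@1 c2@6 c3@8, authorship 1....2.3.
After op 3 (insert('b')): buffer="gbvanggbjgbm" (len 12), cursors c1@2 c2@8 c3@11, authorship 11....22.33.
After op 4 (delete): buffer="gvanggjgm" (len 9), cursors c1@1 c2@6 c3@8, authorship 1....2.3.
After op 5 (move_left): buffer="gvanggjgm" (len 9), cursors c1@0 c2@5 c3@7, authorship 1....2.3.
After op 6 (move_left): buffer="gvanggjgm" (len 9), cursors c1@0 c2@4 c3@6, authorship 1....2.3.
After op 7 (move_left): buffer="gvanggjgm" (len 9), cursors c1@0 c2@3 c3@5, authorship 1....2.3.
After op 8 (move_left): buffer="gvanggjgm" (len 9), cursors c1@0 c2@2 c3@4, authorship 1....2.3.
Authorship (.=original, N=cursor N): 1 . . . . 2 . 3 .
Index 5: author = 2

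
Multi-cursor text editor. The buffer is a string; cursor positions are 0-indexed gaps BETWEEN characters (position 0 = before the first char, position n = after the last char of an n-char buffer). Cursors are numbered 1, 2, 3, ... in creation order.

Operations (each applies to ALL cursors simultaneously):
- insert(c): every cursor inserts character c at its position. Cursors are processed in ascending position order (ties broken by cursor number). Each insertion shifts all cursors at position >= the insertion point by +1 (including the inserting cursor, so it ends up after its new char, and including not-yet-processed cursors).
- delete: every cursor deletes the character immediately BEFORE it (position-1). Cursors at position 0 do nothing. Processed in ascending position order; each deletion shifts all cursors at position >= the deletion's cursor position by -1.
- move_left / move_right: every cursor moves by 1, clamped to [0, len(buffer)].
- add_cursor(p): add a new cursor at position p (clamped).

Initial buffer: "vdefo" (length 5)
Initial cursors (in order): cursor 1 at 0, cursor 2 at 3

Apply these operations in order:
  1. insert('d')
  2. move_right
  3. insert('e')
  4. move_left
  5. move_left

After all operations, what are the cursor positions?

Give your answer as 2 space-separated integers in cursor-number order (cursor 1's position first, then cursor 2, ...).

After op 1 (insert('d')): buffer="dvdedfo" (len 7), cursors c1@1 c2@5, authorship 1...2..
After op 2 (move_right): buffer="dvdedfo" (len 7), cursors c1@2 c2@6, authorship 1...2..
After op 3 (insert('e')): buffer="dvededfeo" (len 9), cursors c1@3 c2@8, authorship 1.1..2.2.
After op 4 (move_left): buffer="dvededfeo" (len 9), cursors c1@2 c2@7, authorship 1.1..2.2.
After op 5 (move_left): buffer="dvededfeo" (len 9), cursors c1@1 c2@6, authorship 1.1..2.2.

Answer: 1 6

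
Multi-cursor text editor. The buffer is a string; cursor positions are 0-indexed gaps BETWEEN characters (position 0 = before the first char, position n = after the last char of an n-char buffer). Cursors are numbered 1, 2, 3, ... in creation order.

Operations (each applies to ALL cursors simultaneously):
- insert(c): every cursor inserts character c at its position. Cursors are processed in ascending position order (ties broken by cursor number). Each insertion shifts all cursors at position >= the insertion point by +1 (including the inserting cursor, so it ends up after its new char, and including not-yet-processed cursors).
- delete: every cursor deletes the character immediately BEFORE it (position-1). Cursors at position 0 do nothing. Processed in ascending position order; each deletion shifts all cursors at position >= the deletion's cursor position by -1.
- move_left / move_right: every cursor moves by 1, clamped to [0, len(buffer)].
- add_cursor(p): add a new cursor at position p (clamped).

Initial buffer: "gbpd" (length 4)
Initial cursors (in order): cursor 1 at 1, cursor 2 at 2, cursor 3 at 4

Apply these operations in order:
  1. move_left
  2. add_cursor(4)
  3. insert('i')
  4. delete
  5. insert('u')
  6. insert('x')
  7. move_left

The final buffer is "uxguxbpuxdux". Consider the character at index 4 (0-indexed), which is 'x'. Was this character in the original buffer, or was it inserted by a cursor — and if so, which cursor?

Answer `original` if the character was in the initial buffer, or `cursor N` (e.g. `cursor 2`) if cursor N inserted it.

After op 1 (move_left): buffer="gbpd" (len 4), cursors c1@0 c2@1 c3@3, authorship ....
After op 2 (add_cursor(4)): buffer="gbpd" (len 4), cursors c1@0 c2@1 c3@3 c4@4, authorship ....
After op 3 (insert('i')): buffer="igibpidi" (len 8), cursors c1@1 c2@3 c3@6 c4@8, authorship 1.2..3.4
After op 4 (delete): buffer="gbpd" (len 4), cursors c1@0 c2@1 c3@3 c4@4, authorship ....
After op 5 (insert('u')): buffer="ugubpudu" (len 8), cursors c1@1 c2@3 c3@6 c4@8, authorship 1.2..3.4
After op 6 (insert('x')): buffer="uxguxbpuxdux" (len 12), cursors c1@2 c2@5 c3@9 c4@12, authorship 11.22..33.44
After op 7 (move_left): buffer="uxguxbpuxdux" (len 12), cursors c1@1 c2@4 c3@8 c4@11, authorship 11.22..33.44
Authorship (.=original, N=cursor N): 1 1 . 2 2 . . 3 3 . 4 4
Index 4: author = 2

Answer: cursor 2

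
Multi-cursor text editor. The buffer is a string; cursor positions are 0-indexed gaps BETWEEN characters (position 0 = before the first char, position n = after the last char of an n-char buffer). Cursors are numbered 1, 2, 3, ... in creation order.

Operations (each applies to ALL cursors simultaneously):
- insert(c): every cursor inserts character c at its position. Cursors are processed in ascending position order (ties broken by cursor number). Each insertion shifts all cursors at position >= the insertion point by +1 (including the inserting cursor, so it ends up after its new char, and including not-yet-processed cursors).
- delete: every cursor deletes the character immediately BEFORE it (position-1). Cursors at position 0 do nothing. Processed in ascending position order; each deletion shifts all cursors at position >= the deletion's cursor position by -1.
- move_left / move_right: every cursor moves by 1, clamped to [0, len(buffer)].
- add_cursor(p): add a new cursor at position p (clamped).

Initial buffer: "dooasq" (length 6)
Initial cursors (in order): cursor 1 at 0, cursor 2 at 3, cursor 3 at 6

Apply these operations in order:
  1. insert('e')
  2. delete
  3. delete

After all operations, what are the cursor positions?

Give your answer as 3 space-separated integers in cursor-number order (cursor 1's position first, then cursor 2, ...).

After op 1 (insert('e')): buffer="edooeasqe" (len 9), cursors c1@1 c2@5 c3@9, authorship 1...2...3
After op 2 (delete): buffer="dooasq" (len 6), cursors c1@0 c2@3 c3@6, authorship ......
After op 3 (delete): buffer="doas" (len 4), cursors c1@0 c2@2 c3@4, authorship ....

Answer: 0 2 4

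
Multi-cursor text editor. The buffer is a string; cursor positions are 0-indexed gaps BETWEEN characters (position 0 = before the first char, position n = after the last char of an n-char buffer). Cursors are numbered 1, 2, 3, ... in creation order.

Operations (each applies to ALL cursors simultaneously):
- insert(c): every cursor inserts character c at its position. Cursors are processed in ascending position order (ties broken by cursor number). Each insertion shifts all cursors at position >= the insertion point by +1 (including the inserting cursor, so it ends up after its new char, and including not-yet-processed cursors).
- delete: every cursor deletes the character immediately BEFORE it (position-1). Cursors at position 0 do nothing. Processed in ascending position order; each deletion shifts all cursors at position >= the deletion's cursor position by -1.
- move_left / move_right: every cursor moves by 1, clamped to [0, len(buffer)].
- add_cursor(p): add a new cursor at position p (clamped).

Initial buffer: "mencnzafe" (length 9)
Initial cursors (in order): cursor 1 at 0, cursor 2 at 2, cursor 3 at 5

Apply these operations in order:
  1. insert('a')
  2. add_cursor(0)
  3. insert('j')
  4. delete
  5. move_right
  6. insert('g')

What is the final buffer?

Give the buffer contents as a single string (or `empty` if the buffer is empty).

Answer: agmgeangcnazgafe

Derivation:
After op 1 (insert('a')): buffer="ameancnazafe" (len 12), cursors c1@1 c2@4 c3@8, authorship 1..2...3....
After op 2 (add_cursor(0)): buffer="ameancnazafe" (len 12), cursors c4@0 c1@1 c2@4 c3@8, authorship 1..2...3....
After op 3 (insert('j')): buffer="jajmeajncnajzafe" (len 16), cursors c4@1 c1@3 c2@7 c3@12, authorship 411..22...33....
After op 4 (delete): buffer="ameancnazafe" (len 12), cursors c4@0 c1@1 c2@4 c3@8, authorship 1..2...3....
After op 5 (move_right): buffer="ameancnazafe" (len 12), cursors c4@1 c1@2 c2@5 c3@9, authorship 1..2...3....
After op 6 (insert('g')): buffer="agmgeangcnazgafe" (len 16), cursors c4@2 c1@4 c2@8 c3@13, authorship 14.1.2.2..3.3...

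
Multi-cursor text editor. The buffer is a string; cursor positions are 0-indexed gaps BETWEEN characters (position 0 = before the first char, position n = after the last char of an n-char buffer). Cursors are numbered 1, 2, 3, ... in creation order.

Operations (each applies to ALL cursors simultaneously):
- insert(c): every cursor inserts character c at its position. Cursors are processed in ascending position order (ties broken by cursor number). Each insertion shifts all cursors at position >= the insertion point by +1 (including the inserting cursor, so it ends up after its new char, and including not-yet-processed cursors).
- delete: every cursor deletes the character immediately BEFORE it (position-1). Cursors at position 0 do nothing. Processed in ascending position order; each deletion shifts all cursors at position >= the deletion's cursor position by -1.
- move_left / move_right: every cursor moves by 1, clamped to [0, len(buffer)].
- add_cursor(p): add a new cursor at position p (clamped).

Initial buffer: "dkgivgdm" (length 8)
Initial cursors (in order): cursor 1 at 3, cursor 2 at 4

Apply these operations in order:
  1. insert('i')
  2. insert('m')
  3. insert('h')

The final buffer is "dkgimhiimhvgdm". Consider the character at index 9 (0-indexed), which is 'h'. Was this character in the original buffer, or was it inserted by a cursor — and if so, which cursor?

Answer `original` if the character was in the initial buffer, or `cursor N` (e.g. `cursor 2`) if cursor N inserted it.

After op 1 (insert('i')): buffer="dkgiiivgdm" (len 10), cursors c1@4 c2@6, authorship ...1.2....
After op 2 (insert('m')): buffer="dkgimiimvgdm" (len 12), cursors c1@5 c2@8, authorship ...11.22....
After op 3 (insert('h')): buffer="dkgimhiimhvgdm" (len 14), cursors c1@6 c2@10, authorship ...111.222....
Authorship (.=original, N=cursor N): . . . 1 1 1 . 2 2 2 . . . .
Index 9: author = 2

Answer: cursor 2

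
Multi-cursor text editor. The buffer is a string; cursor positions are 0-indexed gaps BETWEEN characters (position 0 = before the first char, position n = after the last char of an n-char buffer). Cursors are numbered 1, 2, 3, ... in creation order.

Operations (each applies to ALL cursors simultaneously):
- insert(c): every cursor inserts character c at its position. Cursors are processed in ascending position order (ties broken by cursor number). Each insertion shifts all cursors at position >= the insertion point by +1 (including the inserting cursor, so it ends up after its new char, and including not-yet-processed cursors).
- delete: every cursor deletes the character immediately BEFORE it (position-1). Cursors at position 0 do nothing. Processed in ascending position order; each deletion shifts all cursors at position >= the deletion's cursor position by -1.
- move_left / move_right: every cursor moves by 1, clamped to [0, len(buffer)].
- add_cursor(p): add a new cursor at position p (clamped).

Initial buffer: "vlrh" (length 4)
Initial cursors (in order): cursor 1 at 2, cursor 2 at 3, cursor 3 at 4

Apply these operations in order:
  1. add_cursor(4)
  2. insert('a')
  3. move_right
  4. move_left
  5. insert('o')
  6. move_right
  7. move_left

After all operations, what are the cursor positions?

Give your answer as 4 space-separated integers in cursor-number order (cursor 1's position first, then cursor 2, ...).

After op 1 (add_cursor(4)): buffer="vlrh" (len 4), cursors c1@2 c2@3 c3@4 c4@4, authorship ....
After op 2 (insert('a')): buffer="vlarahaa" (len 8), cursors c1@3 c2@5 c3@8 c4@8, authorship ..1.2.34
After op 3 (move_right): buffer="vlarahaa" (len 8), cursors c1@4 c2@6 c3@8 c4@8, authorship ..1.2.34
After op 4 (move_left): buffer="vlarahaa" (len 8), cursors c1@3 c2@5 c3@7 c4@7, authorship ..1.2.34
After op 5 (insert('o')): buffer="vlaoraohaooa" (len 12), cursors c1@4 c2@7 c3@11 c4@11, authorship ..11.22.3344
After op 6 (move_right): buffer="vlaoraohaooa" (len 12), cursors c1@5 c2@8 c3@12 c4@12, authorship ..11.22.3344
After op 7 (move_left): buffer="vlaoraohaooa" (len 12), cursors c1@4 c2@7 c3@11 c4@11, authorship ..11.22.3344

Answer: 4 7 11 11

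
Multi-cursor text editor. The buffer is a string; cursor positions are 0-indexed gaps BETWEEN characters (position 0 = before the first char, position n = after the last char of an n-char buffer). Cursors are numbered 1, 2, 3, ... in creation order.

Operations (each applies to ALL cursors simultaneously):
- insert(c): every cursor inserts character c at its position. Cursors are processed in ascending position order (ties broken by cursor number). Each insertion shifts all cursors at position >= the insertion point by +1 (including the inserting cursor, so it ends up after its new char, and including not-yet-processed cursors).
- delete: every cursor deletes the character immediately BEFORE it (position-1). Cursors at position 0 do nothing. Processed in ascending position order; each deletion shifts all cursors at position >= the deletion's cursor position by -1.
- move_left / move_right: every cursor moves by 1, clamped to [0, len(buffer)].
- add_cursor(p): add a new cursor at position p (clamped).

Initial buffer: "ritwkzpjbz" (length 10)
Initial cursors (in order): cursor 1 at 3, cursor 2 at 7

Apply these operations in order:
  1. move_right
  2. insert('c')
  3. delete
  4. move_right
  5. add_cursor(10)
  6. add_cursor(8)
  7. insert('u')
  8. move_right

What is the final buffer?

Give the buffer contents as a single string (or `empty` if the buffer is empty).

After op 1 (move_right): buffer="ritwkzpjbz" (len 10), cursors c1@4 c2@8, authorship ..........
After op 2 (insert('c')): buffer="ritwckzpjcbz" (len 12), cursors c1@5 c2@10, authorship ....1....2..
After op 3 (delete): buffer="ritwkzpjbz" (len 10), cursors c1@4 c2@8, authorship ..........
After op 4 (move_right): buffer="ritwkzpjbz" (len 10), cursors c1@5 c2@9, authorship ..........
After op 5 (add_cursor(10)): buffer="ritwkzpjbz" (len 10), cursors c1@5 c2@9 c3@10, authorship ..........
After op 6 (add_cursor(8)): buffer="ritwkzpjbz" (len 10), cursors c1@5 c4@8 c2@9 c3@10, authorship ..........
After op 7 (insert('u')): buffer="ritwkuzpjubuzu" (len 14), cursors c1@6 c4@10 c2@12 c3@14, authorship .....1...4.2.3
After op 8 (move_right): buffer="ritwkuzpjubuzu" (len 14), cursors c1@7 c4@11 c2@13 c3@14, authorship .....1...4.2.3

Answer: ritwkuzpjubuzu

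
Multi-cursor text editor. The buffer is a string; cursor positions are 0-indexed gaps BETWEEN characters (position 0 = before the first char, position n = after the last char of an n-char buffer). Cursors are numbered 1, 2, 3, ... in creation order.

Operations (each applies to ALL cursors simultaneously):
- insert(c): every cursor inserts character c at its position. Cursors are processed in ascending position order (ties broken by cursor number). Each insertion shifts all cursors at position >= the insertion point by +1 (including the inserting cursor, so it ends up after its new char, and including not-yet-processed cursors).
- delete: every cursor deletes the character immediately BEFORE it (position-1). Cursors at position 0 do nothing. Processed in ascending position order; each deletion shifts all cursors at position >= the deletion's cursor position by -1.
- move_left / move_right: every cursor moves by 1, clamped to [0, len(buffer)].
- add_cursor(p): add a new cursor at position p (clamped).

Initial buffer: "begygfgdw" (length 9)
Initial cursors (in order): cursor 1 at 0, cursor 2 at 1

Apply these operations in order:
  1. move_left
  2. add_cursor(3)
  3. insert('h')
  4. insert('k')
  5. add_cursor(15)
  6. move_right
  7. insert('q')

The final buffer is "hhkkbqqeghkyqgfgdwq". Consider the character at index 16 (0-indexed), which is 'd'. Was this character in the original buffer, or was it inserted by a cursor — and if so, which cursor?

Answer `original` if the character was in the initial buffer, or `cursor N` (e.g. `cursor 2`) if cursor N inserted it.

After op 1 (move_left): buffer="begygfgdw" (len 9), cursors c1@0 c2@0, authorship .........
After op 2 (add_cursor(3)): buffer="begygfgdw" (len 9), cursors c1@0 c2@0 c3@3, authorship .........
After op 3 (insert('h')): buffer="hhbeghygfgdw" (len 12), cursors c1@2 c2@2 c3@6, authorship 12...3......
After op 4 (insert('k')): buffer="hhkkbeghkygfgdw" (len 15), cursors c1@4 c2@4 c3@9, authorship 1212...33......
After op 5 (add_cursor(15)): buffer="hhkkbeghkygfgdw" (len 15), cursors c1@4 c2@4 c3@9 c4@15, authorship 1212...33......
After op 6 (move_right): buffer="hhkkbeghkygfgdw" (len 15), cursors c1@5 c2@5 c3@10 c4@15, authorship 1212...33......
After op 7 (insert('q')): buffer="hhkkbqqeghkyqgfgdwq" (len 19), cursors c1@7 c2@7 c3@13 c4@19, authorship 1212.12..33.3.....4
Authorship (.=original, N=cursor N): 1 2 1 2 . 1 2 . . 3 3 . 3 . . . . . 4
Index 16: author = original

Answer: original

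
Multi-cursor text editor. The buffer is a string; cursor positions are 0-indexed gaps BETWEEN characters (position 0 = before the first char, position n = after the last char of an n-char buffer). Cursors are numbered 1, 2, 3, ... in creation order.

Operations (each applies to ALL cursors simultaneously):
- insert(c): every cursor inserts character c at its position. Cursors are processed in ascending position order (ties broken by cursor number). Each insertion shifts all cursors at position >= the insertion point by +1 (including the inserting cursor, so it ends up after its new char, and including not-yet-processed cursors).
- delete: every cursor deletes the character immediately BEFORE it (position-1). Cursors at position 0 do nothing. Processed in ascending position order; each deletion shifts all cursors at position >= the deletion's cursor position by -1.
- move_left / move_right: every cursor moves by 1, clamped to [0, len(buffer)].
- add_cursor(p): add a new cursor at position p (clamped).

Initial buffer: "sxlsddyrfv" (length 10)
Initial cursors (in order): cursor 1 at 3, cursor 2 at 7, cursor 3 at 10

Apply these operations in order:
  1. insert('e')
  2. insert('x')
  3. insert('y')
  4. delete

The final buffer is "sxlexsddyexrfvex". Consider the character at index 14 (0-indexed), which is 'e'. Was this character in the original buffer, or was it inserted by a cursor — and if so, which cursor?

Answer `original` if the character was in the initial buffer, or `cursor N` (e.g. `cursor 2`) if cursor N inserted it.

Answer: cursor 3

Derivation:
After op 1 (insert('e')): buffer="sxlesddyerfve" (len 13), cursors c1@4 c2@9 c3@13, authorship ...1....2...3
After op 2 (insert('x')): buffer="sxlexsddyexrfvex" (len 16), cursors c1@5 c2@11 c3@16, authorship ...11....22...33
After op 3 (insert('y')): buffer="sxlexysddyexyrfvexy" (len 19), cursors c1@6 c2@13 c3@19, authorship ...111....222...333
After op 4 (delete): buffer="sxlexsddyexrfvex" (len 16), cursors c1@5 c2@11 c3@16, authorship ...11....22...33
Authorship (.=original, N=cursor N): . . . 1 1 . . . . 2 2 . . . 3 3
Index 14: author = 3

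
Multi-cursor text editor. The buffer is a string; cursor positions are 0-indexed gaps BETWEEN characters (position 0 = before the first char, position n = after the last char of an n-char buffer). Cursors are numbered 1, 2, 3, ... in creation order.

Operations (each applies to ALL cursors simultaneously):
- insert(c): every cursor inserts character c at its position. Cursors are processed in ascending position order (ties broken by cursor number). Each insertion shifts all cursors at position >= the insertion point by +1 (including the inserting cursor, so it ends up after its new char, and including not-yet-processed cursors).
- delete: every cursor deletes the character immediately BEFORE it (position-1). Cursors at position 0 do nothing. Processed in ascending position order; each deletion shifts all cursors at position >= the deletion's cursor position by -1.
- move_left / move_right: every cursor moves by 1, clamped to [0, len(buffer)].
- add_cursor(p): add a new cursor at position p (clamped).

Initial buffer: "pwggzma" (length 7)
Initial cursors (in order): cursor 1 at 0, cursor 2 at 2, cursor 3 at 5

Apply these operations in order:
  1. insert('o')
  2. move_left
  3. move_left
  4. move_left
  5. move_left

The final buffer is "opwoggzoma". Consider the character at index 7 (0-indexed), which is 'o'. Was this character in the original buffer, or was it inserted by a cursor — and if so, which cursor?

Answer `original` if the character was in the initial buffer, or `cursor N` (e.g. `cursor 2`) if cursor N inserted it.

After op 1 (insert('o')): buffer="opwoggzoma" (len 10), cursors c1@1 c2@4 c3@8, authorship 1..2...3..
After op 2 (move_left): buffer="opwoggzoma" (len 10), cursors c1@0 c2@3 c3@7, authorship 1..2...3..
After op 3 (move_left): buffer="opwoggzoma" (len 10), cursors c1@0 c2@2 c3@6, authorship 1..2...3..
After op 4 (move_left): buffer="opwoggzoma" (len 10), cursors c1@0 c2@1 c3@5, authorship 1..2...3..
After op 5 (move_left): buffer="opwoggzoma" (len 10), cursors c1@0 c2@0 c3@4, authorship 1..2...3..
Authorship (.=original, N=cursor N): 1 . . 2 . . . 3 . .
Index 7: author = 3

Answer: cursor 3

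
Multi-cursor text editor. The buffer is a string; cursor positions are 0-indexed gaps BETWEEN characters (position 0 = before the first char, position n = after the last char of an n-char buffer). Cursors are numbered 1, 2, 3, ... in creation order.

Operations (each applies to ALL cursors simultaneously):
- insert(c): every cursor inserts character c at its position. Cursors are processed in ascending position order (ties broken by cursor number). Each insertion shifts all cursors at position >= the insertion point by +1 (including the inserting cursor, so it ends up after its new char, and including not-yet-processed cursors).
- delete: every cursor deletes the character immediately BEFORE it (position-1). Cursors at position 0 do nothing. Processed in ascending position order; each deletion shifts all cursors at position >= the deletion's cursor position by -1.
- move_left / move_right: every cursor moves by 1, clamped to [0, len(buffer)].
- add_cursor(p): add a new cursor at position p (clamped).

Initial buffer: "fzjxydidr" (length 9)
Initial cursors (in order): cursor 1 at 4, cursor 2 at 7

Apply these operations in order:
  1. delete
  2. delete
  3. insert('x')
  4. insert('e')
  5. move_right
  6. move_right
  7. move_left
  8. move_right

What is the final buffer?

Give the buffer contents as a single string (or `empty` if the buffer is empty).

After op 1 (delete): buffer="fzjyddr" (len 7), cursors c1@3 c2@5, authorship .......
After op 2 (delete): buffer="fzydr" (len 5), cursors c1@2 c2@3, authorship .....
After op 3 (insert('x')): buffer="fzxyxdr" (len 7), cursors c1@3 c2@5, authorship ..1.2..
After op 4 (insert('e')): buffer="fzxeyxedr" (len 9), cursors c1@4 c2@7, authorship ..11.22..
After op 5 (move_right): buffer="fzxeyxedr" (len 9), cursors c1@5 c2@8, authorship ..11.22..
After op 6 (move_right): buffer="fzxeyxedr" (len 9), cursors c1@6 c2@9, authorship ..11.22..
After op 7 (move_left): buffer="fzxeyxedr" (len 9), cursors c1@5 c2@8, authorship ..11.22..
After op 8 (move_right): buffer="fzxeyxedr" (len 9), cursors c1@6 c2@9, authorship ..11.22..

Answer: fzxeyxedr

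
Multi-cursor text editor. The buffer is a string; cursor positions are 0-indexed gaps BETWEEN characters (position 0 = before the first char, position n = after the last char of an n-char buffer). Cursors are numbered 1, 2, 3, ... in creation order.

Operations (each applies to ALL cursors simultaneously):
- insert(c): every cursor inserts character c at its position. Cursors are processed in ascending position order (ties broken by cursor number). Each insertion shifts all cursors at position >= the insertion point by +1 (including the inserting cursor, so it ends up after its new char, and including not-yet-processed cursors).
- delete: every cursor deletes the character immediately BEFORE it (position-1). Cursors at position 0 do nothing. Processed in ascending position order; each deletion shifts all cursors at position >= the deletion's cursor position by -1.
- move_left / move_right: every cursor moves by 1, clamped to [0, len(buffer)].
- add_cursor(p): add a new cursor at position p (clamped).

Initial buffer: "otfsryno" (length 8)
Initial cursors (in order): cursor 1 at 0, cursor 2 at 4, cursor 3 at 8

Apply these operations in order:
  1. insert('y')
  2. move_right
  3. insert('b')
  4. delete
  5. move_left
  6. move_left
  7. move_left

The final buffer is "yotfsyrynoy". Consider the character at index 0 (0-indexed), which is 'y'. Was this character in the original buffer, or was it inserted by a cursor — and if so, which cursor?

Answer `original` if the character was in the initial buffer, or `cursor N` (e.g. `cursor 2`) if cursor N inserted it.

After op 1 (insert('y')): buffer="yotfsyrynoy" (len 11), cursors c1@1 c2@6 c3@11, authorship 1....2....3
After op 2 (move_right): buffer="yotfsyrynoy" (len 11), cursors c1@2 c2@7 c3@11, authorship 1....2....3
After op 3 (insert('b')): buffer="yobtfsyrbynoyb" (len 14), cursors c1@3 c2@9 c3@14, authorship 1.1...2.2...33
After op 4 (delete): buffer="yotfsyrynoy" (len 11), cursors c1@2 c2@7 c3@11, authorship 1....2....3
After op 5 (move_left): buffer="yotfsyrynoy" (len 11), cursors c1@1 c2@6 c3@10, authorship 1....2....3
After op 6 (move_left): buffer="yotfsyrynoy" (len 11), cursors c1@0 c2@5 c3@9, authorship 1....2....3
After op 7 (move_left): buffer="yotfsyrynoy" (len 11), cursors c1@0 c2@4 c3@8, authorship 1....2....3
Authorship (.=original, N=cursor N): 1 . . . . 2 . . . . 3
Index 0: author = 1

Answer: cursor 1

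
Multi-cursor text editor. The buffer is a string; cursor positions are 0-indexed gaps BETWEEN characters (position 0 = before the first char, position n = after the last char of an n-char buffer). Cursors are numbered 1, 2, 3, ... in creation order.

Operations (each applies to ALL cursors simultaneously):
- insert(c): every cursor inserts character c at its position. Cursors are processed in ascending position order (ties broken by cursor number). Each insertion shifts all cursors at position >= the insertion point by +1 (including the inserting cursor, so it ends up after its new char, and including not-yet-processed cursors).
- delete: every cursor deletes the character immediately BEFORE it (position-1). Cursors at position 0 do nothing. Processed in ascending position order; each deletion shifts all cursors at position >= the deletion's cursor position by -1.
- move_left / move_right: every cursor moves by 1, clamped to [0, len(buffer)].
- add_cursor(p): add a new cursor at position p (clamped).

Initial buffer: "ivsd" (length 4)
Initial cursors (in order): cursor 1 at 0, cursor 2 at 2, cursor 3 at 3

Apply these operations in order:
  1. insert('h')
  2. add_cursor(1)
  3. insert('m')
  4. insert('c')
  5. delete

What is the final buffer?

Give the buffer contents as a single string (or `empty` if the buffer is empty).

Answer: hmmivhmshmd

Derivation:
After op 1 (insert('h')): buffer="hivhshd" (len 7), cursors c1@1 c2@4 c3@6, authorship 1..2.3.
After op 2 (add_cursor(1)): buffer="hivhshd" (len 7), cursors c1@1 c4@1 c2@4 c3@6, authorship 1..2.3.
After op 3 (insert('m')): buffer="hmmivhmshmd" (len 11), cursors c1@3 c4@3 c2@7 c3@10, authorship 114..22.33.
After op 4 (insert('c')): buffer="hmmccivhmcshmcd" (len 15), cursors c1@5 c4@5 c2@10 c3@14, authorship 11414..222.333.
After op 5 (delete): buffer="hmmivhmshmd" (len 11), cursors c1@3 c4@3 c2@7 c3@10, authorship 114..22.33.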